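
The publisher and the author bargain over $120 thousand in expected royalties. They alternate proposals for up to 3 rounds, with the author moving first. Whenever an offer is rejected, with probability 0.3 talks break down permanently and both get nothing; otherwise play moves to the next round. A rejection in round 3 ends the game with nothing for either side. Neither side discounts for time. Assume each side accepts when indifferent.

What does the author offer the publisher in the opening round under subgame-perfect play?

By backward induction:
Round 3 (the author proposes): the publisher will accept anything ≥ 0, so the author offers 0 and keeps 120.
Round 2 (the publisher proposes): rejecting gives the author an expected 0.7 × 120 = 84. The publisher offers 84 and keeps 120 − 84 = 36.
Round 1 (the author proposes): rejecting gives the publisher an expected 0.7 × 36 = 25.2; the author offers that and keeps 94.8.

25.2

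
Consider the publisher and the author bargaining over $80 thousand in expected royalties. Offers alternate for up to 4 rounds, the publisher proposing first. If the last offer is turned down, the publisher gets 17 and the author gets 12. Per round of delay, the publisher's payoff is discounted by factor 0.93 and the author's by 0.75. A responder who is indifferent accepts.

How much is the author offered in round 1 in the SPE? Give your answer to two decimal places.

37.16

Round 4 (the author proposes): the publisher gets 17 if talks fail, so the author offers 17 and keeps 63.
Round 3 (the publisher proposes): the author can get 63 next round, worth 0.75 × 63 = 47.25 now. The publisher offers 47.25 and keeps 80 − 47.25 = 32.75.
Round 2 (the author proposes): the publisher can get 32.75 next round, worth 0.93 × 32.75 = 30.4575 now. The author offers 30.4575 and keeps 80 − 30.4575 = 49.5425.
Round 1 (the publisher proposes): the author can get 49.5425 next round, worth 0.75 × 49.5425 = 37.156875 now. The publisher offers 37.156875 and keeps 80 − 37.156875 = 42.843125.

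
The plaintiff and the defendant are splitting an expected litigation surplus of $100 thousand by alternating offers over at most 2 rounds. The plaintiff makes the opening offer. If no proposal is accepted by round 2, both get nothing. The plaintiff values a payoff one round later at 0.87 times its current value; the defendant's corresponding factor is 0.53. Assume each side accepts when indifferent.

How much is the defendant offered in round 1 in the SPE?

53

Round 2 (the defendant proposes): the plaintiff will accept anything ≥ 0, so the defendant offers 0 and keeps 100.
Round 1 (the plaintiff proposes): the defendant can get 100 next round, worth 0.53 × 100 = 53 now; the plaintiff offers that and keeps 47.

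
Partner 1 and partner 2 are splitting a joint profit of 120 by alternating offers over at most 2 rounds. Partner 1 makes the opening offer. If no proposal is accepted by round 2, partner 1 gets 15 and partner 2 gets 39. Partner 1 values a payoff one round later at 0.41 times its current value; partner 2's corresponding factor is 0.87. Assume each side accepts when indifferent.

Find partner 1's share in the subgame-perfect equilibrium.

28.65

Solve by backward induction from round 2.
Round 2 (partner 2 proposes): partner 1 gets 15 if talks fail, so partner 2 offers 15 and keeps 105.
Round 1 (partner 1 proposes): partner 2 can get 105 next round, worth 0.87 × 105 = 91.35 now; partner 1 offers that and keeps 28.65.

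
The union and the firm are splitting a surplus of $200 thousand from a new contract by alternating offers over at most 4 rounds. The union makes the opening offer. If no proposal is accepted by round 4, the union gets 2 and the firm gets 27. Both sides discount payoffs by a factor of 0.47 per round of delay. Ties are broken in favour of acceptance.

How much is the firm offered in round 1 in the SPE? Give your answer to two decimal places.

Round 4 (the firm proposes): the union gets 2 if talks fail, so the firm offers 2 and keeps 198.
Round 3 (the union proposes): the firm can get 198 next round, worth 0.47 × 198 = 93.06 now. The union offers 93.06 and keeps 200 − 93.06 = 106.94.
Round 2 (the firm proposes): the union can get 106.94 next round, worth 0.47 × 106.94 = 50.2618 now, so the firm offers 50.2618, keeping 149.7382.
Round 1 (the union proposes): the firm can get 149.7382 next round, worth 0.47 × 149.7382 = 70.376954 now. The union offers 70.376954 and keeps 200 − 70.376954 = 129.623046.

70.38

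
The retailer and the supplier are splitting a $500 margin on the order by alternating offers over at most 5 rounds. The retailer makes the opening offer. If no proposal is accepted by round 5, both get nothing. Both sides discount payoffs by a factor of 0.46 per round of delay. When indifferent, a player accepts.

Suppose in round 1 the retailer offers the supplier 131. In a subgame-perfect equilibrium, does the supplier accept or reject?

Reject

Round 5 (the retailer proposes): the supplier will accept anything ≥ 0, so the retailer offers 0 and keeps 500.
Round 4 (the supplier proposes): the retailer can get 500 next round, worth 0.46 × 500 = 230 now, so the supplier offers 230, keeping 270.
Round 3 (the retailer proposes): the supplier can get 270 next round, worth 0.46 × 270 = 124.2 now. The retailer offers 124.2 and keeps 500 − 124.2 = 375.8.
Round 2 (the supplier proposes): the retailer can get 375.8 next round, worth 0.46 × 375.8 = 172.868 now; the supplier offers that and keeps 327.132.
So by rejecting in round 1, the supplier gets 327.132 next round, worth 0.46 × 327.132 = 150.48072 now.
Offer 131 < 150.48072, so the supplier rejects.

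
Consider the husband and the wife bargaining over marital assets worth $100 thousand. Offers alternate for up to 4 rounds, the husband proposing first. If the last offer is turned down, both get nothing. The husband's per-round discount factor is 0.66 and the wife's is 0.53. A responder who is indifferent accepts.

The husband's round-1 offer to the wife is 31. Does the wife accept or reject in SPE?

Round 4 (the wife proposes): rejection yields 0 for the husband; the wife offers 0 and keeps 100.
Round 3 (the husband proposes): the wife can get 100 next round, worth 0.53 × 100 = 53 now. The husband offers 53 and keeps 100 − 53 = 47.
Round 2 (the wife proposes): the husband can get 47 next round, worth 0.66 × 47 = 31.02 now, so the wife offers 31.02, keeping 68.98.
So by rejecting in round 1, the wife gets 68.98 next round, worth 0.53 × 68.98 = 36.5594 now.
Offer 31 < 36.5594, so the wife rejects.

Reject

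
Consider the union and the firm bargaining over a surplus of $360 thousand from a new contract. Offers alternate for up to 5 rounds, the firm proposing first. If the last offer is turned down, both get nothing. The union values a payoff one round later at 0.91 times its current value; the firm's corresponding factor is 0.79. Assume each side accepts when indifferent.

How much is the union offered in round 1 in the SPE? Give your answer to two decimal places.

Round 5 (the firm proposes): the union will accept anything ≥ 0, so the firm offers 0 and keeps 360.
Round 4 (the union proposes): the firm can get 360 next round, worth 0.79 × 360 = 284.4 now; the union offers that and keeps 75.6.
Round 3 (the firm proposes): the union can get 75.6 next round, worth 0.91 × 75.6 = 68.796 now; the firm offers that and keeps 291.204.
Round 2 (the union proposes): the firm can get 291.204 next round, worth 0.79 × 291.204 = 230.05116 now; the union offers that and keeps 129.94884.
Round 1 (the firm proposes): the union can get 129.94884 next round, worth 0.91 × 129.94884 = 118.2534444 now; the firm offers that and keeps 241.7465556.

118.25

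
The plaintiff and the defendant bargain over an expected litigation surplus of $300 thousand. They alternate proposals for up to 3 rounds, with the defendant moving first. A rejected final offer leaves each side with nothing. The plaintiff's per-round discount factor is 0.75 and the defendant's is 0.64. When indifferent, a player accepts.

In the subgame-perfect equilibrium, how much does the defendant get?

Solve by backward induction from round 3.
Round 3 (the defendant proposes): rejection yields 0 for the plaintiff; the defendant offers 0 and keeps 300.
Round 2 (the plaintiff proposes): the defendant can get 300 next round, worth 0.64 × 300 = 192 now. The plaintiff offers 192 and keeps 300 − 192 = 108.
Round 1 (the defendant proposes): the plaintiff can get 108 next round, worth 0.75 × 108 = 81 now; the defendant offers that and keeps 219.

219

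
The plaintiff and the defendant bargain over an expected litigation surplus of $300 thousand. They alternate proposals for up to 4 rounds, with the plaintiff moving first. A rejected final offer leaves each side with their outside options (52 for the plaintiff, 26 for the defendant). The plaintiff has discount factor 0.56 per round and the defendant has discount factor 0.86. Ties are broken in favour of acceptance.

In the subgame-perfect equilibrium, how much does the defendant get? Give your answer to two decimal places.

Solve by backward induction from round 4.
Round 4 (the defendant proposes): the plaintiff gets 52 if talks fail, so the defendant offers 52 and keeps 248.
Round 3 (the plaintiff proposes): the defendant can get 248 next round, worth 0.86 × 248 = 213.28 now. The plaintiff offers 213.28 and keeps 300 − 213.28 = 86.72.
Round 2 (the defendant proposes): the plaintiff can get 86.72 next round, worth 0.56 × 86.72 = 48.5632 now. The defendant offers 48.5632 and keeps 300 − 48.5632 = 251.4368.
Round 1 (the plaintiff proposes): the defendant can get 251.4368 next round, worth 0.86 × 251.4368 = 216.235648 now; the plaintiff offers that and keeps 83.764352.

216.24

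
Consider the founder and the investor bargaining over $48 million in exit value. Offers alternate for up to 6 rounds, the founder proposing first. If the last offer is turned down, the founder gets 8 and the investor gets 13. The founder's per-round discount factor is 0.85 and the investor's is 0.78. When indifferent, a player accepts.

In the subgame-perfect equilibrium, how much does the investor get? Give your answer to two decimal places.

Round 6 (the investor proposes): the founder gets 8 if talks fail, so the investor offers 8 and keeps 40.
Round 5 (the founder proposes): the investor can get 40 next round, worth 0.78 × 40 = 31.2 now, so the founder offers 31.2, keeping 16.8.
Round 4 (the investor proposes): the founder can get 16.8 next round, worth 0.85 × 16.8 = 14.28 now. The investor offers 14.28 and keeps 48 − 14.28 = 33.72.
Round 3 (the founder proposes): the investor can get 33.72 next round, worth 0.78 × 33.72 = 26.3016 now, so the founder offers 26.3016, keeping 21.6984.
Round 2 (the investor proposes): the founder can get 21.6984 next round, worth 0.85 × 21.6984 = 18.44364 now, so the investor offers 18.44364, keeping 29.55636.
Round 1 (the founder proposes): the investor can get 29.55636 next round, worth 0.78 × 29.55636 = 23.0539608 now; the founder offers that and keeps 24.9460392.

23.05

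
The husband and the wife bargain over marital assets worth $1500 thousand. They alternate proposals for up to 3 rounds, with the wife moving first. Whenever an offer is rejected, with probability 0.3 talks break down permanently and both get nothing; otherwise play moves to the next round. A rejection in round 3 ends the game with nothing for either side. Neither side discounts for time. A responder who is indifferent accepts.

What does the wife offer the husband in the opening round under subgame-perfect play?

315

Round 3 (the wife proposes): rejection yields 0 for the husband; the wife offers 0 and keeps 1500.
Round 2 (the husband proposes): rejecting gives the wife an expected 0.7 × 1500 = 1050. The husband offers 1050 and keeps 1500 − 1050 = 450.
Round 1 (the wife proposes): rejecting gives the husband an expected 0.7 × 450 = 315, so the wife offers 315, keeping 1185.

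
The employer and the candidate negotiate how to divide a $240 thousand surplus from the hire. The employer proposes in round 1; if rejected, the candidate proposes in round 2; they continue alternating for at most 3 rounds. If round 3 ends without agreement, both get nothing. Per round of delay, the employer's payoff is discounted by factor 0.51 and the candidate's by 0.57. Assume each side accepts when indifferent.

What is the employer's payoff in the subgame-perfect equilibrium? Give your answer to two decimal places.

172.97

Round 3 (the employer proposes): the candidate will accept anything ≥ 0, so the employer offers 0 and keeps 240.
Round 2 (the candidate proposes): the employer can get 240 next round, worth 0.51 × 240 = 122.4 now, so the candidate offers 122.4, keeping 117.6.
Round 1 (the employer proposes): the candidate can get 117.6 next round, worth 0.57 × 117.6 = 67.032 now, so the employer offers 67.032, keeping 172.968.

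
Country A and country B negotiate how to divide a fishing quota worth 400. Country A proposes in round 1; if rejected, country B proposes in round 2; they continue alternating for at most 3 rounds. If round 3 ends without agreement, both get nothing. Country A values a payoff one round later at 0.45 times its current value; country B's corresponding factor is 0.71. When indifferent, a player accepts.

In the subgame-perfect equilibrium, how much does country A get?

243.8

Round 3 (country A proposes): rejection yields 0 for country B; country A offers 0 and keeps 400.
Round 2 (country B proposes): country A can get 400 next round, worth 0.45 × 400 = 180 now. Country B offers 180 and keeps 400 − 180 = 220.
Round 1 (country A proposes): country B can get 220 next round, worth 0.71 × 220 = 156.2 now, so country A offers 156.2, keeping 243.8.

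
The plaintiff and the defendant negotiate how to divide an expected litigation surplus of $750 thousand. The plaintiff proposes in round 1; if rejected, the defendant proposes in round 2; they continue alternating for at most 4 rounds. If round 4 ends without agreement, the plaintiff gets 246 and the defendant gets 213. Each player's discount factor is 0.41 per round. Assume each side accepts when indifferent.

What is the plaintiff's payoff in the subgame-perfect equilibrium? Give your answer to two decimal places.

533.84

By backward induction:
Round 4 (the defendant proposes): the plaintiff gets 246 if talks fail, so the defendant offers 246 and keeps 504.
Round 3 (the plaintiff proposes): the defendant can get 504 next round, worth 0.41 × 504 = 206.64 now; the plaintiff offers that and keeps 543.36.
Round 2 (the defendant proposes): the plaintiff can get 543.36 next round, worth 0.41 × 543.36 = 222.7776 now, so the defendant offers 222.7776, keeping 527.2224.
Round 1 (the plaintiff proposes): the defendant can get 527.2224 next round, worth 0.41 × 527.2224 = 216.161184 now; the plaintiff offers that and keeps 533.838816.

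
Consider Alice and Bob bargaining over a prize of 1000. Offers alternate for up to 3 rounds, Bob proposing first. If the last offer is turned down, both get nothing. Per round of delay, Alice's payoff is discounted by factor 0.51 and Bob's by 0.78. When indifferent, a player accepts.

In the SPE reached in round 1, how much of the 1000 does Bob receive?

887.8

Round 3 (Bob proposes): Alice will accept anything ≥ 0, so Bob offers 0 and keeps 1000.
Round 2 (Alice proposes): Bob can get 1000 next round, worth 0.78 × 1000 = 780 now, so Alice offers 780, keeping 220.
Round 1 (Bob proposes): Alice can get 220 next round, worth 0.51 × 220 = 112.2 now. Bob offers 112.2 and keeps 1000 − 112.2 = 887.8.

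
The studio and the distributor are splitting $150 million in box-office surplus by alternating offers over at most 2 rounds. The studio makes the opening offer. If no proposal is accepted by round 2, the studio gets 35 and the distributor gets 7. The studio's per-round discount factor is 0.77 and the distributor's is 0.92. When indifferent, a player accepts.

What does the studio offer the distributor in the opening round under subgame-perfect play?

By backward induction:
Round 2 (the distributor proposes): the studio gets 35 if talks fail, so the distributor offers 35 and keeps 115.
Round 1 (the studio proposes): the distributor can get 115 next round, worth 0.92 × 115 = 105.8 now. The studio offers 105.8 and keeps 150 − 105.8 = 44.2.

105.8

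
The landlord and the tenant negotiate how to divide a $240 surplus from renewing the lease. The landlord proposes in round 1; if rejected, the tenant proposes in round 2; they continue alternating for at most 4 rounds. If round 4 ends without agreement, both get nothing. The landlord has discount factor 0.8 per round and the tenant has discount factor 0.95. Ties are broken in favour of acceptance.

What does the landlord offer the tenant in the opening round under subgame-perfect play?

Work backward from the last round.
Round 4 (the tenant proposes): the landlord will accept anything ≥ 0, so the tenant offers 0 and keeps 240.
Round 3 (the landlord proposes): the tenant can get 240 next round, worth 0.95 × 240 = 228 now; the landlord offers that and keeps 12.
Round 2 (the tenant proposes): the landlord can get 12 next round, worth 0.8 × 12 = 9.6 now. The tenant offers 9.6 and keeps 240 − 9.6 = 230.4.
Round 1 (the landlord proposes): the tenant can get 230.4 next round, worth 0.95 × 230.4 = 218.88 now, so the landlord offers 218.88, keeping 21.12.

218.88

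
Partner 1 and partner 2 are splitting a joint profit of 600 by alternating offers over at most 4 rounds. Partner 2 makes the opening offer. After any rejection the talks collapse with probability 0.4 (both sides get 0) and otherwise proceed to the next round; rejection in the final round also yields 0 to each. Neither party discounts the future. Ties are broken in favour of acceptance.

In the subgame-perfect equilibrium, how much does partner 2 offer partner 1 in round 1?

273.6

By backward induction:
Round 4 (partner 1 proposes): partner 2 will accept anything ≥ 0, so partner 1 offers 0 and keeps 600.
Round 3 (partner 2 proposes): rejecting gives partner 1 an expected 0.6 × 600 = 360; partner 2 offers that and keeps 240.
Round 2 (partner 1 proposes): rejecting gives partner 2 an expected 0.6 × 240 = 144. Partner 1 offers 144 and keeps 600 − 144 = 456.
Round 1 (partner 2 proposes): rejecting gives partner 1 an expected 0.6 × 456 = 273.6; partner 2 offers that and keeps 326.4.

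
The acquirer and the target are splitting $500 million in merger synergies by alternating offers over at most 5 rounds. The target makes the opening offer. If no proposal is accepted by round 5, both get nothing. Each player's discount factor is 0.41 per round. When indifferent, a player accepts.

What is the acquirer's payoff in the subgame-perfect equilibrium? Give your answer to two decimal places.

By backward induction:
Round 5 (the target proposes): rejection yields 0 for the acquirer; the target offers 0 and keeps 500.
Round 4 (the acquirer proposes): the target can get 500 next round, worth 0.41 × 500 = 205 now. The acquirer offers 205 and keeps 500 − 205 = 295.
Round 3 (the target proposes): the acquirer can get 295 next round, worth 0.41 × 295 = 120.95 now; the target offers that and keeps 379.05.
Round 2 (the acquirer proposes): the target can get 379.05 next round, worth 0.41 × 379.05 = 155.4105 now. The acquirer offers 155.4105 and keeps 500 − 155.4105 = 344.5895.
Round 1 (the target proposes): the acquirer can get 344.5895 next round, worth 0.41 × 344.5895 = 141.281695 now; the target offers that and keeps 358.718305.

141.28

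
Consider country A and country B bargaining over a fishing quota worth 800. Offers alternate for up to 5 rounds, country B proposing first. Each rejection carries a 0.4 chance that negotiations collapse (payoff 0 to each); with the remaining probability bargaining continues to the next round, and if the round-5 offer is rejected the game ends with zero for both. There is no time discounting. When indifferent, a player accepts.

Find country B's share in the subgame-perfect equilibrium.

By backward induction:
Round 5 (country B proposes): rejection yields 0 for country A; country B offers 0 and keeps 800.
Round 4 (country A proposes): rejecting gives country B an expected 0.6 × 800 = 480. Country A offers 480 and keeps 800 − 480 = 320.
Round 3 (country B proposes): rejecting gives country A an expected 0.6 × 320 = 192. Country B offers 192 and keeps 800 − 192 = 608.
Round 2 (country A proposes): rejecting gives country B an expected 0.6 × 608 = 364.8; country A offers that and keeps 435.2.
Round 1 (country B proposes): rejecting gives country A an expected 0.6 × 435.2 = 261.12. Country B offers 261.12 and keeps 800 − 261.12 = 538.88.

538.88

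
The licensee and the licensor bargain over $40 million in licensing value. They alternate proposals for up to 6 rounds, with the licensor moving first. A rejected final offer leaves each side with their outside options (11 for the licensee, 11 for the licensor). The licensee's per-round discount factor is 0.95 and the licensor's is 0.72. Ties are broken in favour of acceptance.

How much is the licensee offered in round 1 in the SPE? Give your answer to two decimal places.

Work backward from the last round.
Round 6 (the licensee proposes): the licensor gets 11 if talks fail, so the licensee offers 11 and keeps 29.
Round 5 (the licensor proposes): the licensee can get 29 next round, worth 0.95 × 29 = 27.55 now. The licensor offers 27.55 and keeps 40 − 27.55 = 12.45.
Round 4 (the licensee proposes): the licensor can get 12.45 next round, worth 0.72 × 12.45 = 8.964 now; the licensee offers that and keeps 31.036.
Round 3 (the licensor proposes): the licensee can get 31.036 next round, worth 0.95 × 31.036 = 29.4842 now. The licensor offers 29.4842 and keeps 40 − 29.4842 = 10.5158.
Round 2 (the licensee proposes): the licensor can get 10.5158 next round, worth 0.72 × 10.5158 = 7.571376 now. The licensee offers 7.571376 and keeps 40 − 7.571376 = 32.428624.
Round 1 (the licensor proposes): the licensee can get 32.428624 next round, worth 0.95 × 32.428624 = 30.8071928 now, so the licensor offers 30.8071928, keeping 9.1928072.

30.81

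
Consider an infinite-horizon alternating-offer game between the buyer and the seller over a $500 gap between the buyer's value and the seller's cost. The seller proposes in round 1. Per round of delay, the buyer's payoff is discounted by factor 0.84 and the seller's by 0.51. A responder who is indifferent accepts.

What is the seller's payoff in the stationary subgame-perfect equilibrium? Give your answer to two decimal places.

139.96

Let x be the seller's share when the seller proposes and y be the buyer's share when the buyer proposes.
The buyer accepts iff offered ≥ 0.84·y, so x = 500 − 0.84y. Symmetrically y = 500 − 0.51x.
Substituting: x = 500 − 0.84(500 − 0.51x), giving x(1 − 0.51·0.84) = 500(1 − 0.84).
So x = 500 × 0.16 / 0.5716 ≈ 139.9580, and the buyer receives 500 − x ≈ 360.0420.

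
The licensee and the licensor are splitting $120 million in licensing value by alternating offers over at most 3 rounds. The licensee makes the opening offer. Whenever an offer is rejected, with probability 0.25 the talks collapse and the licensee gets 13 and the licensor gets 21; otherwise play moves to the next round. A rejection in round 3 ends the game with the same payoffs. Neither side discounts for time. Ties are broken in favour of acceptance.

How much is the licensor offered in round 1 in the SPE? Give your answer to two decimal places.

By backward induction:
Round 3 (the licensee proposes): the licensor gets 21 if talks fail, so the licensee offers 21 and keeps 99.
Round 2 (the licensor proposes): rejecting gives the licensee an expected 0.75 × 99 + 0.25 × 13 = 77.5, so the licensor offers 77.5, keeping 42.5.
Round 1 (the licensee proposes): rejecting gives the licensor an expected 0.75 × 42.5 + 0.25 × 21 = 37.125. The licensee offers 37.125 and keeps 120 − 37.125 = 82.875.

37.13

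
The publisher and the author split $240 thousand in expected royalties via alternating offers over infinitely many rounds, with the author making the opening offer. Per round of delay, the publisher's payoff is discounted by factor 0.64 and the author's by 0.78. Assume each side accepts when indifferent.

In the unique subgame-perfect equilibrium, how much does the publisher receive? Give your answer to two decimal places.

In a stationary SPE each proposer offers the other exactly their discounted continuation value.
If the author keeps x when proposing and the publisher keeps y when proposing, then x = 240 − 0.64y and y = 240 − 0.78x.
Solving: x = 240(1 − 0.64) / (1 − 0.78·0.64) = 86.4 / 0.5008 ≈ 172.5240.
The publisher gets 240 − 172.5240 ≈ 67.4760.

67.48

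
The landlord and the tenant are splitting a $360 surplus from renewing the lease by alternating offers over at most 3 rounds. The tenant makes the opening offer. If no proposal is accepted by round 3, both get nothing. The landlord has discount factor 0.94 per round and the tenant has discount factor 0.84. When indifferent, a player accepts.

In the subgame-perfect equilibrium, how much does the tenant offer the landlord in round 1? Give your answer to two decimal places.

Work backward from the last round.
Round 3 (the tenant proposes): rejection yields 0 for the landlord; the tenant offers 0 and keeps 360.
Round 2 (the landlord proposes): the tenant can get 360 next round, worth 0.84 × 360 = 302.4 now, so the landlord offers 302.4, keeping 57.6.
Round 1 (the tenant proposes): the landlord can get 57.6 next round, worth 0.94 × 57.6 = 54.144 now. The tenant offers 54.144 and keeps 360 − 54.144 = 305.856.

54.14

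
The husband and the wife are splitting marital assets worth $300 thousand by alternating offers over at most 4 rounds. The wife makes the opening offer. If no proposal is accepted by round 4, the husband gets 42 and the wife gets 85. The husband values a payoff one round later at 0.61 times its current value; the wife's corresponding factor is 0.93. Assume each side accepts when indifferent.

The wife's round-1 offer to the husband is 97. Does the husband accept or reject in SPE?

Accept

Round 4 (the husband proposes): the wife gets 85 if talks fail, so the husband offers 85 and keeps 215.
Round 3 (the wife proposes): the husband can get 215 next round, worth 0.61 × 215 = 131.15 now; the wife offers that and keeps 168.85.
Round 2 (the husband proposes): the wife can get 168.85 next round, worth 0.93 × 168.85 = 157.0305 now; the husband offers that and keeps 142.9695.
So by rejecting in round 1, the husband gets 142.9695 next round, worth 0.61 × 142.9695 = 87.211395 now.
Offer 97 ≥ 87.211395, so the husband accepts.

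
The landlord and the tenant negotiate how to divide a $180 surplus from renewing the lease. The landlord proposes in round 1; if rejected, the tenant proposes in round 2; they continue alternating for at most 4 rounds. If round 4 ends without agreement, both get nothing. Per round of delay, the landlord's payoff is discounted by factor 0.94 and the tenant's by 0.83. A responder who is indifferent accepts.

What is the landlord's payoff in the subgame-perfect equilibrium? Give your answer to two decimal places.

Solve by backward induction from round 4.
Round 4 (the tenant proposes): the landlord will accept anything ≥ 0, so the tenant offers 0 and keeps 180.
Round 3 (the landlord proposes): the tenant can get 180 next round, worth 0.83 × 180 = 149.4 now. The landlord offers 149.4 and keeps 180 − 149.4 = 30.6.
Round 2 (the tenant proposes): the landlord can get 30.6 next round, worth 0.94 × 30.6 = 28.764 now; the tenant offers that and keeps 151.236.
Round 1 (the landlord proposes): the tenant can get 151.236 next round, worth 0.83 × 151.236 = 125.52588 now; the landlord offers that and keeps 54.47412.

54.47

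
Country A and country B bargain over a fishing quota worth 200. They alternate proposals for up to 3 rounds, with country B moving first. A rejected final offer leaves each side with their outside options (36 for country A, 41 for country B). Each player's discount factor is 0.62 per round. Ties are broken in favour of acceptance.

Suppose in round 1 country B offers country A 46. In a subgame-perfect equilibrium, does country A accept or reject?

Reject

Round 3 (country B proposes): country A gets 36 if talks fail, so country B offers 36 and keeps 164.
Round 2 (country A proposes): country B can get 164 next round, worth 0.62 × 164 = 101.68 now. Country A offers 101.68 and keeps 200 − 101.68 = 98.32.
So by rejecting in round 1, country A gets 98.32 next round, worth 0.62 × 98.32 = 60.9584 now.
Offer 46 < 60.9584, so country A rejects.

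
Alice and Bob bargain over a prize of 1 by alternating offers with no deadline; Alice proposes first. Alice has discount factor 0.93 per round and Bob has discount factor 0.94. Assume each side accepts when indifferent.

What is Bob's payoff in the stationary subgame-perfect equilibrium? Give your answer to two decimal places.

In a stationary SPE each proposer offers the other exactly their discounted continuation value.
If Alice keeps x when proposing and Bob keeps y when proposing, then x = 1 − 0.94y and y = 1 − 0.93x.
Solving: x = 1(1 − 0.94) / (1 − 0.93·0.94) = 0.06 / 0.1258 ≈ 0.4769.
Bob gets 1 − 0.4769 ≈ 0.5231.

0.52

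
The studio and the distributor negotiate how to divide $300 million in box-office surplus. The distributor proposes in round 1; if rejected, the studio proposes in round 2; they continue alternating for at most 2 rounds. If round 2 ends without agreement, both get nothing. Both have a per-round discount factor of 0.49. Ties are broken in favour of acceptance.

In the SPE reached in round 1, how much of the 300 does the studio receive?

By backward induction:
Round 2 (the studio proposes): the distributor will accept anything ≥ 0, so the studio offers 0 and keeps 300.
Round 1 (the distributor proposes): the studio can get 300 next round, worth 0.49 × 300 = 147 now; the distributor offers that and keeps 153.

147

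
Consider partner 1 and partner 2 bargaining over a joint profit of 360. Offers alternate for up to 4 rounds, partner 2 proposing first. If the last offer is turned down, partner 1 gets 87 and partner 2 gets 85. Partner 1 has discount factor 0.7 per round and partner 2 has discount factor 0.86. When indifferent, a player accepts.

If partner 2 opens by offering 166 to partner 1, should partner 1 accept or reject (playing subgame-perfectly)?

Round 4 (partner 1 proposes): partner 2 gets 85 if talks fail, so partner 1 offers 85 and keeps 275.
Round 3 (partner 2 proposes): partner 1 can get 275 next round, worth 0.7 × 275 = 192.5 now. Partner 2 offers 192.5 and keeps 360 − 192.5 = 167.5.
Round 2 (partner 1 proposes): partner 2 can get 167.5 next round, worth 0.86 × 167.5 = 144.05 now. Partner 1 offers 144.05 and keeps 360 − 144.05 = 215.95.
So by rejecting in round 1, partner 1 gets 215.95 next round, worth 0.7 × 215.95 = 151.165 now.
Offer 166 ≥ 151.165, so partner 1 accepts.

Accept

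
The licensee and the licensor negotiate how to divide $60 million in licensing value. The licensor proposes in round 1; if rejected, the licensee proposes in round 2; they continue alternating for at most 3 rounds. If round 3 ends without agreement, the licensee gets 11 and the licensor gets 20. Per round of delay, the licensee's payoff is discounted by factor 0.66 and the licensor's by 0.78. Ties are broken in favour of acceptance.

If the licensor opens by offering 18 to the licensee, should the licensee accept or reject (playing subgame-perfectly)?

Round 3 (the licensor proposes): the licensee gets 11 if talks fail, so the licensor offers 11 and keeps 49.
Round 2 (the licensee proposes): the licensor can get 49 next round, worth 0.78 × 49 = 38.22 now. The licensee offers 38.22 and keeps 60 − 38.22 = 21.78.
So by rejecting in round 1, the licensee gets 21.78 next round, worth 0.66 × 21.78 = 14.3748 now.
Offer 18 ≥ 14.3748, so the licensee accepts.

Accept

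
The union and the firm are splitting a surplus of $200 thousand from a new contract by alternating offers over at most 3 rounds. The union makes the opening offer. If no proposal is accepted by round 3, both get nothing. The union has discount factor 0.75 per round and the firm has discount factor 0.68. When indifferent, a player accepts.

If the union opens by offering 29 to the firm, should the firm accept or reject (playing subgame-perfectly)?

Work out the firm's continuation value if the offer is rejected.
Round 3 (the union proposes): the firm will accept anything ≥ 0, so the union offers 0 and keeps 200.
Round 2 (the firm proposes): the union can get 200 next round, worth 0.75 × 200 = 150 now, so the firm offers 150, keeping 50.
So by rejecting in round 1, the firm gets 50 next round, worth 0.68 × 50 = 34 now.
Offer 29 < 34, so the firm rejects.

Reject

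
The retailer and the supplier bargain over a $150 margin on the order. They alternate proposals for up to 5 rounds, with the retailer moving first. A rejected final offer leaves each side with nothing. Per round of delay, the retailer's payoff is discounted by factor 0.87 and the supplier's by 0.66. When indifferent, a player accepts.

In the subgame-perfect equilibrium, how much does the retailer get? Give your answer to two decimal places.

Round 5 (the retailer proposes): the supplier will accept anything ≥ 0, so the retailer offers 0 and keeps 150.
Round 4 (the supplier proposes): the retailer can get 150 next round, worth 0.87 × 150 = 130.5 now; the supplier offers that and keeps 19.5.
Round 3 (the retailer proposes): the supplier can get 19.5 next round, worth 0.66 × 19.5 = 12.87 now; the retailer offers that and keeps 137.13.
Round 2 (the supplier proposes): the retailer can get 137.13 next round, worth 0.87 × 137.13 = 119.3031 now, so the supplier offers 119.3031, keeping 30.6969.
Round 1 (the retailer proposes): the supplier can get 30.6969 next round, worth 0.66 × 30.6969 = 20.259954 now, so the retailer offers 20.259954, keeping 129.740046.

129.74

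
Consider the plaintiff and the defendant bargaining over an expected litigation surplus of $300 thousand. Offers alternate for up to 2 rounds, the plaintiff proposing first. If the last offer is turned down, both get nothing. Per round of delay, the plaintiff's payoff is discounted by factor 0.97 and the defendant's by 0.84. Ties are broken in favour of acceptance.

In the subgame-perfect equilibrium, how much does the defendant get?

252

Round 2 (the defendant proposes): the plaintiff will accept anything ≥ 0, so the defendant offers 0 and keeps 300.
Round 1 (the plaintiff proposes): the defendant can get 300 next round, worth 0.84 × 300 = 252 now; the plaintiff offers that and keeps 48.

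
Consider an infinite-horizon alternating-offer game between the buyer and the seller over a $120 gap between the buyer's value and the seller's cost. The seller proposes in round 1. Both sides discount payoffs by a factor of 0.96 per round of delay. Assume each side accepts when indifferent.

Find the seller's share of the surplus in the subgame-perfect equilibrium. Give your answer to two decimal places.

61.22

Let x be the seller's share when the seller proposes and y be the buyer's share when the buyer proposes.
The buyer accepts iff offered ≥ 0.96·y, so x = 120 − 0.96y. Symmetrically y = 120 − 0.96x.
Substituting: x = 120 − 0.96(120 − 0.96x), giving x(1 − 0.96·0.96) = 120(1 − 0.96).
So x = 120 × 0.04 / 0.0784 ≈ 61.2245, and the buyer receives 120 − x ≈ 58.7755.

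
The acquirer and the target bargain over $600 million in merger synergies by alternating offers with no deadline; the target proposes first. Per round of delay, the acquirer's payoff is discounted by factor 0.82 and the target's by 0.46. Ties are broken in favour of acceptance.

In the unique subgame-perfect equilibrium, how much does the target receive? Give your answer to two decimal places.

173.41

In a stationary SPE each proposer offers the other exactly their discounted continuation value.
If the target keeps x when proposing and the acquirer keeps y when proposing, then x = 600 − 0.82y and y = 600 − 0.46x.
Solving: x = 600(1 − 0.82) / (1 − 0.46·0.82) = 108 / 0.6228 ≈ 173.4104.
The acquirer gets 600 − 173.4104 ≈ 426.5896.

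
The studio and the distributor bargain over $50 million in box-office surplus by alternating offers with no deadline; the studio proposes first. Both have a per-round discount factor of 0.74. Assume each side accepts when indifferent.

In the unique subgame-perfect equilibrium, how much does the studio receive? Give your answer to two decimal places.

28.74

In a stationary SPE each proposer offers the other exactly their discounted continuation value.
If the studio keeps x when proposing and the distributor keeps y when proposing, then x = 50 − 0.74y and y = 50 − 0.74x.
Solving: x = 50(1 − 0.74) / (1 − 0.74·0.74) = 13 / 0.4524 ≈ 28.7356.
The distributor gets 50 − 28.7356 ≈ 21.2644.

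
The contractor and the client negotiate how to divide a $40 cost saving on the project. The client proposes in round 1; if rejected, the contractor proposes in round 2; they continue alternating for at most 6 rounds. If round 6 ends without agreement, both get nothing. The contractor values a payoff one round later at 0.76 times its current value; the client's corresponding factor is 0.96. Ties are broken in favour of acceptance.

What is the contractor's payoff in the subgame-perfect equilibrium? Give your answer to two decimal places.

18.29

Round 6 (the contractor proposes): the client will accept anything ≥ 0, so the contractor offers 0 and keeps 40.
Round 5 (the client proposes): the contractor can get 40 next round, worth 0.76 × 40 = 30.4 now. The client offers 30.4 and keeps 40 − 30.4 = 9.6.
Round 4 (the contractor proposes): the client can get 9.6 next round, worth 0.96 × 9.6 = 9.216 now. The contractor offers 9.216 and keeps 40 − 9.216 = 30.784.
Round 3 (the client proposes): the contractor can get 30.784 next round, worth 0.76 × 30.784 = 23.39584 now; the client offers that and keeps 16.60416.
Round 2 (the contractor proposes): the client can get 16.60416 next round, worth 0.96 × 16.60416 = 15.9399936 now; the contractor offers that and keeps 24.0600064.
Round 1 (the client proposes): the contractor can get 24.0600064 next round, worth 0.76 × 24.0600064 = 18.285604864 now. The client offers 18.285604864 and keeps 40 − 18.285604864 = 21.714395136.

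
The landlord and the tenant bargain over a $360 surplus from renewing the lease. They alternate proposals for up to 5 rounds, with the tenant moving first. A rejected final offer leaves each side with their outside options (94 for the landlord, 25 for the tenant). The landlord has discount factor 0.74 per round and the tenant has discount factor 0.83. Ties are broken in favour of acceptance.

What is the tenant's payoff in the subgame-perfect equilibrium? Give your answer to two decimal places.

251.44

Round 5 (the tenant proposes): the landlord gets 94 if talks fail, so the tenant offers 94 and keeps 266.
Round 4 (the landlord proposes): the tenant can get 266 next round, worth 0.83 × 266 = 220.78 now; the landlord offers that and keeps 139.22.
Round 3 (the tenant proposes): the landlord can get 139.22 next round, worth 0.74 × 139.22 = 103.0228 now. The tenant offers 103.0228 and keeps 360 − 103.0228 = 256.9772.
Round 2 (the landlord proposes): the tenant can get 256.9772 next round, worth 0.83 × 256.9772 = 213.291076 now. The landlord offers 213.291076 and keeps 360 − 213.291076 = 146.708924.
Round 1 (the tenant proposes): the landlord can get 146.708924 next round, worth 0.74 × 146.708924 = 108.56460376 now; the tenant offers that and keeps 251.43539624.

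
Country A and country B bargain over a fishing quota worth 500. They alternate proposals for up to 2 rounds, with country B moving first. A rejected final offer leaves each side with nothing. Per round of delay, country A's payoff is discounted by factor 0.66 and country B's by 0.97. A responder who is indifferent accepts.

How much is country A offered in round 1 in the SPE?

Solve by backward induction from round 2.
Round 2 (country A proposes): country B will accept anything ≥ 0, so country A offers 0 and keeps 500.
Round 1 (country B proposes): country A can get 500 next round, worth 0.66 × 500 = 330 now, so country B offers 330, keeping 170.

330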